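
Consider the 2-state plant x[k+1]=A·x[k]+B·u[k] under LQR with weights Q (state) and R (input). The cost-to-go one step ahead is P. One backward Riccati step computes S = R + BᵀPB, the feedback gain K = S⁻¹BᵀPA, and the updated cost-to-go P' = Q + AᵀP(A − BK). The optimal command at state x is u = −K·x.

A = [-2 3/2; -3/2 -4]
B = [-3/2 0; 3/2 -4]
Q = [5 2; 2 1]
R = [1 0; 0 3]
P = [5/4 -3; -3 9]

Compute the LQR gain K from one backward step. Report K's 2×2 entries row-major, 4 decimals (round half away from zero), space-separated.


BᵀP = [-6.3750 18.0000; 12.0000 -36.0000]
S = R + BᵀPB = [1 0; 0 3] + [36.5625 -72.0000; -72.0000 144.0000] = [37.5625 -72.0000; -72.0000 147.0000]
BᵀPA = [-14.2500 -81.5625; 30.0000 162.0000]
K = S⁻¹·BᵀPA = [0.1932 -0.9645; 0.2987 0.6297]
A−BK = [-1.7102 0.0533; -0.5949 -0.0347]
AᵀP(A−BK) = [1.0418 0.3669; 0.3669 2.1451]
P' = Q + AᵀP(A−BK) = [6.0418 2.3669; 2.3669 3.1451]
tr(P') = 9.1868

0.1932 -0.9645 0.2987 0.6297


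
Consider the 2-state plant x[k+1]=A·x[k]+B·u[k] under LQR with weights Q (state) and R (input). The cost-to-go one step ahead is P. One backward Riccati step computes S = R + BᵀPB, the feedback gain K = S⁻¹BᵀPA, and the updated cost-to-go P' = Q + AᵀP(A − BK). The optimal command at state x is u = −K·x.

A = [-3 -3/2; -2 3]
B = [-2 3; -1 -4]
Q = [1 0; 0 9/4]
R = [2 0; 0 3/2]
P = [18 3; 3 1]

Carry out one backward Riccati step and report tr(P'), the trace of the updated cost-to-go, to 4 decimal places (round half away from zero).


8.4476

BᵀP = [-39.0000 -7.0000; 42.0000 5.0000]
S = R + BᵀPB = [2 0; 0 3/2] + [85.0000 -89.0000; -89.0000 106.0000] = [87.0000 -89.0000; -89.0000 107.5000]
BᵀPA = [131.0000 37.5000; -136.0000 -48.0000]
K = S⁻¹·BᵀPA = [1.3821 -0.1682; -0.1209 -0.5857]
A−BK = [0.1268 -0.0791; -1.1013 0.4888]
AᵀP(A−BK) = [4.5068 -0.6303; -0.6303 0.6908]
P' = Q + AᵀP(A−BK) = [5.5068 -0.6303; -0.6303 2.9408]
tr(P') = 8.4476


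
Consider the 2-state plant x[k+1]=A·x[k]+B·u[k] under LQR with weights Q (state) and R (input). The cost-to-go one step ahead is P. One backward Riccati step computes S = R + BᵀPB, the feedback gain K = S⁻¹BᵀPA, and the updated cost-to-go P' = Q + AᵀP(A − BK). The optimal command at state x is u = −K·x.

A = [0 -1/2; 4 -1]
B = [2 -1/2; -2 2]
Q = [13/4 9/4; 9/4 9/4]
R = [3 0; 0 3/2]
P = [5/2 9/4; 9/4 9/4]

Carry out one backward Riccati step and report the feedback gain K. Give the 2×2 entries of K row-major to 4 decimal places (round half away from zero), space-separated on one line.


0.1277 -0.1099 2.0426 -0.7589

BᵀP = [0.5000 0.0000; 3.2500 3.3750]
S = R + BᵀPB = [3 0; 0 3/2] + [1.0000 -0.2500; -0.2500 5.1250] = [4.0000 -0.2500; -0.2500 6.6250]
BᵀPA = [0.0000 -0.2500; 13.5000 -5.0000]
K = S⁻¹·BᵀPA = [0.1277 -0.1099; 2.0426 -0.7589]
A−BK = [0.7660 -0.6596; 0.1702 0.2979]
AᵀP(A−BK) = [8.4255 -3.2553; -3.2553 1.3032]
P' = Q + AᵀP(A−BK) = [11.6755 -1.0053; -1.0053 3.5532]
tr(P') = 15.2287


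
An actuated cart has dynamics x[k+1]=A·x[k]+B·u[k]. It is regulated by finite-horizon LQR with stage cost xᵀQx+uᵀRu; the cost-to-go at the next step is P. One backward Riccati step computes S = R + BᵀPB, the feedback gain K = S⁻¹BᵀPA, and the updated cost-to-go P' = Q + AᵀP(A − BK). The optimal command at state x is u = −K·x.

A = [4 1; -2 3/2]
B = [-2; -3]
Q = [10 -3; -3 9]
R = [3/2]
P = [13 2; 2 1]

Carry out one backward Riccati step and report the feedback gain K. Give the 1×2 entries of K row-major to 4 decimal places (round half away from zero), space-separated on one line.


BᵀP = [-32.0000 -7.0000]
S = R + BᵀPB = [3/2] + [85.0000] = [86.5000]
BᵀPA = [-114.0000 -42.5000]
K = S⁻¹·BᵀPA = [-1.3179 -0.4913]
A−BK = [1.3642 0.0173; -5.9538 0.0260]
AᵀP(A−BK) = [29.7572 0.9884; 0.9884 0.3685]
P' = Q + AᵀP(A−BK) = [39.7572 -2.0116; -2.0116 9.3685]
tr(P') = 49.1257

-1.3179 -0.4913


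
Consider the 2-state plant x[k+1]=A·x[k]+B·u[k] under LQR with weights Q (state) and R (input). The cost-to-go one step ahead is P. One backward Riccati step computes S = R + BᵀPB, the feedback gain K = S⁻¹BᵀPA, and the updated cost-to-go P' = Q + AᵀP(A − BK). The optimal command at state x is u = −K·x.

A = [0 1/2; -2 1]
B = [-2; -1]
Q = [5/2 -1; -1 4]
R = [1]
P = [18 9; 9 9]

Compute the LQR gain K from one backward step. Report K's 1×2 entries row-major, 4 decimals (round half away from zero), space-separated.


BᵀP = [-45.0000 -27.0000]
S = R + BᵀPB = [1] + [117.0000] = [118.0000]
BᵀPA = [54.0000 -49.5000]
K = S⁻¹·BᵀPA = [0.4576 -0.4195]
A−BK = [0.9153 -0.3390; -1.5424 0.5805]
AᵀP(A−BK) = [11.2881 -4.3475; -4.3475 1.7352]
P' = Q + AᵀP(A−BK) = [13.7881 -5.3475; -5.3475 5.7352]
tr(P') = 19.5233

0.4576 -0.4195


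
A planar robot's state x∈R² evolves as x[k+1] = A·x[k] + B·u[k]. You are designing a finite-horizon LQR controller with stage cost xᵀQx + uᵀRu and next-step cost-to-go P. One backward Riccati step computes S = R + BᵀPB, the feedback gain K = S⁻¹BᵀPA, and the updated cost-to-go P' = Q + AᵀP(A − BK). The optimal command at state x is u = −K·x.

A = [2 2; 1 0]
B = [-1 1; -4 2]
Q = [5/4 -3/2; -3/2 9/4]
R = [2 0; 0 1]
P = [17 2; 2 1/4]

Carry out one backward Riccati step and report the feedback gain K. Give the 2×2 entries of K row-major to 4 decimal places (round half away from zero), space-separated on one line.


-0.5598 -0.5217 1.0054 0.9565

BᵀP = [-25.0000 -3.0000; 21.0000 2.5000]
S = R + BᵀPB = [2 0; 0 1] + [37.0000 -31.0000; -31.0000 26.0000] = [39.0000 -31.0000; -31.0000 27.0000]
BᵀPA = [-53.0000 -50.0000; 44.5000 42.0000]
K = S⁻¹·BᵀPA = [-0.5598 -0.5217; 1.0054 0.9565]
A−BK = [0.4348 0.5217; -3.2500 -4.0000]
AᵀP(A−BK) = [1.8397 1.7826; 1.7826 1.7391]
P' = Q + AᵀP(A−BK) = [3.0897 0.2826; 0.2826 3.9891]
tr(P') = 7.0788


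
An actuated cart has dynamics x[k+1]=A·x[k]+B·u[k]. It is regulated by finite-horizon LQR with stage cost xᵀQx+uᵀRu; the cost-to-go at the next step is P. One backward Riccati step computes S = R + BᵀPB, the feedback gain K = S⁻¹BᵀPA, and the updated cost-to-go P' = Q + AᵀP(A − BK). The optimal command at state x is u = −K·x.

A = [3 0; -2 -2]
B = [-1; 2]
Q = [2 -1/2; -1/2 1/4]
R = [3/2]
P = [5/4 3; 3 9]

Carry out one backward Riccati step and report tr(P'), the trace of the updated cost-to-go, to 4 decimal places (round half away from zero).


BᵀP = [4.7500 15.0000]
S = R + BᵀPB = [3/2] + [25.2500] = [26.7500]
BᵀPA = [-15.7500 -30.0000]
K = S⁻¹·BᵀPA = [-0.5888 -1.1215]
A−BK = [2.4112 -1.1215; -0.8224 0.2430]
AᵀP(A−BK) = [1.9766 0.3364; 0.3364 2.3551]
P' = Q + AᵀP(A−BK) = [3.9766 -0.1636; -0.1636 2.6051]
tr(P') = 6.5818

6.5818


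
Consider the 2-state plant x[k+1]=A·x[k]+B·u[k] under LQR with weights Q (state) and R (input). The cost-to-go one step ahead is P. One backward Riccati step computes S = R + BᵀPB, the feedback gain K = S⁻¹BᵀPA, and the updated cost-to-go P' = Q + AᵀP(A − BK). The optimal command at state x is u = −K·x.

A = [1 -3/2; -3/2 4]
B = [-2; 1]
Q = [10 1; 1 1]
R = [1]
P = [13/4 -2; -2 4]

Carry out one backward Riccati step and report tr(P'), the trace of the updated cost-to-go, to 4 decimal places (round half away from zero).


BᵀP = [-8.5000 8.0000]
S = R + BᵀPB = [1] + [25.0000] = [26.0000]
BᵀPA = [-20.5000 44.7500]
K = S⁻¹·BᵀPA = [-0.7885 1.7212]
A−BK = [-0.5769 1.9423; -0.7115 2.2788]
AᵀP(A−BK) = [2.0865 -6.0913; -6.0913 18.2909]
P' = Q + AᵀP(A−BK) = [12.0865 -5.0913; -5.0913 19.2909]
tr(P') = 31.3774

31.3774


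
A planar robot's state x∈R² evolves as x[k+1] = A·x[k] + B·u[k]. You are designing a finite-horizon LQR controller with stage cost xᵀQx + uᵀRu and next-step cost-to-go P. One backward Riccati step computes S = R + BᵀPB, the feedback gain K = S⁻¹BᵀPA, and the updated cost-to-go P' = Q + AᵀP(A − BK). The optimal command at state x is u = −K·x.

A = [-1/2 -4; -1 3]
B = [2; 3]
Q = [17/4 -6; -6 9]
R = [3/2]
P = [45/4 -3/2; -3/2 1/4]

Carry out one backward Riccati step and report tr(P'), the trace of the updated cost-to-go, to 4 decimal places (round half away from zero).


BᵀP = [18.0000 -2.2500]
S = R + BᵀPB = [3/2] + [29.2500] = [30.7500]
BᵀPA = [-6.7500 -78.7500]
K = S⁻¹·BᵀPA = [-0.2195 -2.5610]
A−BK = [-0.0610 1.1220; -0.3415 10.6829]
AᵀP(A−BK) = [0.0808 0.7134; 0.7134 16.5732]
P' = Q + AᵀP(A−BK) = [4.3308 -5.2866; -5.2866 25.5732]
tr(P') = 29.9040

29.9040


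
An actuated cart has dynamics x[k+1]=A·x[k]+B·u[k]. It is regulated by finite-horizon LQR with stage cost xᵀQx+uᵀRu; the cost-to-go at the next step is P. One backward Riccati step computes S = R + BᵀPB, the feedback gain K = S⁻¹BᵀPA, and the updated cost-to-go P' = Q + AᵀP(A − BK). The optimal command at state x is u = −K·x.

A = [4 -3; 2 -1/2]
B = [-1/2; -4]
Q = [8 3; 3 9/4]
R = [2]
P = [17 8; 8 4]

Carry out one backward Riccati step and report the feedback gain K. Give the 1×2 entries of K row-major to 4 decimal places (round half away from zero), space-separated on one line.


BᵀP = [-40.5000 -20.0000]
S = R + BᵀPB = [2] + [100.2500] = [102.2500]
BᵀPA = [-202.0000 131.5000]
K = S⁻¹·BᵀPA = [-1.9756 1.2861]
A−BK = [3.0122 -2.3570; -5.9022 4.6443]
AᵀP(A−BK) = [16.9389 -12.2152; -12.2152 8.8826]
P' = Q + AᵀP(A−BK) = [24.9389 -9.2152; -9.2152 11.1326]
tr(P') = 36.0715

-1.9756 1.2861


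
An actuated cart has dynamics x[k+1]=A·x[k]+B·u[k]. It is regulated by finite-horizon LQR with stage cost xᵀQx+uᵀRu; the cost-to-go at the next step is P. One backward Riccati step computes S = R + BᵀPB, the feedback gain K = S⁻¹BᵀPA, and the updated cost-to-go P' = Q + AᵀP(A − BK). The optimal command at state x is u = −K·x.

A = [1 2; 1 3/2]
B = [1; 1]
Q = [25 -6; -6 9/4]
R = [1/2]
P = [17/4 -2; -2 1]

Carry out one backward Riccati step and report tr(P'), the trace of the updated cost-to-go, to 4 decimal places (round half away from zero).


BᵀP = [2.2500 -1.0000]
S = R + BᵀPB = [1/2] + [1.2500] = [1.7500]
BᵀPA = [1.2500 3.0000]
K = S⁻¹·BᵀPA = [0.7143 1.7143]
A−BK = [0.2857 0.2857; 0.2857 -0.2143]
AᵀP(A−BK) = [0.3571 0.8571; 0.8571 2.1071]
P' = Q + AᵀP(A−BK) = [25.3571 -5.1429; -5.1429 4.3571]
tr(P') = 29.7143

29.7143


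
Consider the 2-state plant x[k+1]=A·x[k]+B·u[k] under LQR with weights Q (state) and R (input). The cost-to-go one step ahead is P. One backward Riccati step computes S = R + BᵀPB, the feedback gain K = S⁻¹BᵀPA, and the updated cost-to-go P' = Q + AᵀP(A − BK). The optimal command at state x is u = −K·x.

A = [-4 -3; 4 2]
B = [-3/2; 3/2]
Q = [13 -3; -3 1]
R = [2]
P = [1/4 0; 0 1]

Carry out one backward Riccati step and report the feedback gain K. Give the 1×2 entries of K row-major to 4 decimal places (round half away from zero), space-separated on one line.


1.5584 0.8571

BᵀP = [-0.3750 1.5000]
S = R + BᵀPB = [2] + [2.8125] = [4.8125]
BᵀPA = [7.5000 4.1250]
K = S⁻¹·BᵀPA = [1.5584 0.8571]
A−BK = [-1.6623 -1.7143; 1.6623 0.7143]
AᵀP(A−BK) = [8.3117 4.5714; 4.5714 2.7143]
P' = Q + AᵀP(A−BK) = [21.3117 1.5714; 1.5714 3.7143]
tr(P') = 25.0260


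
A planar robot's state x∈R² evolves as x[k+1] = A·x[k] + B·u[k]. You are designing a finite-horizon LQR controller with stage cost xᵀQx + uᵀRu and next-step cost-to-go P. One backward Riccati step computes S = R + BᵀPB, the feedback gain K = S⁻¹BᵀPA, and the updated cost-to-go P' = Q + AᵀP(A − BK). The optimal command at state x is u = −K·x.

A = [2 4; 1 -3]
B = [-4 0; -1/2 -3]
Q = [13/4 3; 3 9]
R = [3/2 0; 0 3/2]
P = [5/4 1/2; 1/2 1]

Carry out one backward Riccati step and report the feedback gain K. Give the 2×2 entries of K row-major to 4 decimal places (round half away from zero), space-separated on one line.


BᵀP = [-5.2500 -2.5000; -1.5000 -3.0000]
S = R + BᵀPB = [3/2 0; 0 3/2] + [22.2500 7.5000; 7.5000 9.0000] = [23.7500 7.5000; 7.5000 10.5000]
BᵀPA = [-13.0000 -13.5000; -6.0000 3.0000]
K = S⁻¹·BᵀPA = [-0.4738 -0.8505; -0.2330 0.8932]
A−BK = [0.1049 0.5981; 0.0641 -0.7456]
AᵀP(A−BK) = [0.4427 0.3029; 0.3029 2.8388]
P' = Q + AᵀP(A−BK) = [3.6927 3.3029; 3.3029 11.8388]
tr(P') = 15.5316

-0.4738 -0.8505 -0.2330 0.8932


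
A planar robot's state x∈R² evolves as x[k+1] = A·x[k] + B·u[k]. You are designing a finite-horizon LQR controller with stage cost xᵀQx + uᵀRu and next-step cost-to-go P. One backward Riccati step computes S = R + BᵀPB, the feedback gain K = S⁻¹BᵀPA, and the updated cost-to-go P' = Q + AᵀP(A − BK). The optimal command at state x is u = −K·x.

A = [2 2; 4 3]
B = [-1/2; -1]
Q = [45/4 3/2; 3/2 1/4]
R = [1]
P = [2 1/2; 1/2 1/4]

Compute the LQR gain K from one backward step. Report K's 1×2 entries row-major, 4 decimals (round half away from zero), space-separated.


-2.2222 -2.0000

BᵀP = [-1.5000 -0.5000]
S = R + BᵀPB = [1] + [1.2500] = [2.2500]
BᵀPA = [-5.0000 -4.5000]
K = S⁻¹·BᵀPA = [-2.2222 -2.0000]
A−BK = [0.8889 1.0000; 1.7778 1.0000]
AᵀP(A−BK) = [8.8889 8.0000; 8.0000 7.2500]
P' = Q + AᵀP(A−BK) = [20.1389 9.5000; 9.5000 7.5000]
tr(P') = 27.6389


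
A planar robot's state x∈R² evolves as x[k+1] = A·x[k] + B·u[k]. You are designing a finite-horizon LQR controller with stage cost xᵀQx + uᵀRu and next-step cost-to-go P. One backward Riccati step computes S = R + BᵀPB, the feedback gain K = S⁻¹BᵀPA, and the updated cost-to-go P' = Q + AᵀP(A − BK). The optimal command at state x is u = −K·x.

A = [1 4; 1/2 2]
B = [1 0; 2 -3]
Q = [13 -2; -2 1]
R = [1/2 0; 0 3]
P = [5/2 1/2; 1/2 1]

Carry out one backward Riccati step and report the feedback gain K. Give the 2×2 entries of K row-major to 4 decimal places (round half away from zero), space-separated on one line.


BᵀP = [3.5000 2.5000; -1.5000 -3.0000]
S = R + BᵀPB = [1/2 0; 0 3] + [8.5000 -7.5000; -7.5000 9.0000] = [9.0000 -7.5000; -7.5000 12.0000]
BᵀPA = [4.7500 19.0000; -3.0000 -12.0000]
K = S⁻¹·BᵀPA = [0.6667 2.6667; 0.1667 0.6667]
A−BK = [0.3333 1.3333; -0.3333 -1.3333]
AᵀP(A−BK) = [0.5833 2.3333; 2.3333 9.3333]
P' = Q + AᵀP(A−BK) = [13.5833 0.3333; 0.3333 10.3333]
tr(P') = 23.9167

0.6667 2.6667 0.1667 0.6667


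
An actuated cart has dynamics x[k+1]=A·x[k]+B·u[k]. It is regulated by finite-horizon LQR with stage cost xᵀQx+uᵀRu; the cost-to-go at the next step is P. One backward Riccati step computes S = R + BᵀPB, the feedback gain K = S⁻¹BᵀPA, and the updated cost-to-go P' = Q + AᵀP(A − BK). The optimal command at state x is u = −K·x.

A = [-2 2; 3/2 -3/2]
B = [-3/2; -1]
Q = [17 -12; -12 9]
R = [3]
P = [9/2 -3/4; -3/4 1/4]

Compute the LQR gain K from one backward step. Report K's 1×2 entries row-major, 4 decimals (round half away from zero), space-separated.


1.1966 -1.1966

BᵀP = [-6.0000 0.8750]
S = R + BᵀPB = [3] + [8.1250] = [11.1250]
BᵀPA = [13.3125 -13.3125]
K = S⁻¹·BᵀPA = [1.1966 -1.1966]
A−BK = [-0.2051 0.2051; 2.6966 -2.6966]
AᵀP(A−BK) = [7.1324 -7.1324; -7.1324 7.1324]
P' = Q + AᵀP(A−BK) = [24.1324 -19.1324; -19.1324 16.1324]
tr(P') = 40.2647


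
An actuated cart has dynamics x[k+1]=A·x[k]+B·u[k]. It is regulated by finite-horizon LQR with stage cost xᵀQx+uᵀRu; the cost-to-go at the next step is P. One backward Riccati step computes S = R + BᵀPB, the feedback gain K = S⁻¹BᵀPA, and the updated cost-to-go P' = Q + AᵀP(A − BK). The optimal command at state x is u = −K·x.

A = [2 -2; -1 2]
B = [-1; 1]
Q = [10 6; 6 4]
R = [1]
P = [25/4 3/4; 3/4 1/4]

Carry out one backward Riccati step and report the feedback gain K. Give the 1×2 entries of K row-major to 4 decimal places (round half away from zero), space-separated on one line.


-1.7500 1.6667

BᵀP = [-5.5000 -0.5000]
S = R + BᵀPB = [1] + [5.0000] = [6.0000]
BᵀPA = [-10.5000 10.0000]
K = S⁻¹·BᵀPA = [-1.7500 1.6667]
A−BK = [0.2500 -0.3333; 0.7500 0.3333]
AᵀP(A−BK) = [3.8750 -3.5000; -3.5000 3.3333]
P' = Q + AᵀP(A−BK) = [13.8750 2.5000; 2.5000 7.3333]
tr(P') = 21.2083


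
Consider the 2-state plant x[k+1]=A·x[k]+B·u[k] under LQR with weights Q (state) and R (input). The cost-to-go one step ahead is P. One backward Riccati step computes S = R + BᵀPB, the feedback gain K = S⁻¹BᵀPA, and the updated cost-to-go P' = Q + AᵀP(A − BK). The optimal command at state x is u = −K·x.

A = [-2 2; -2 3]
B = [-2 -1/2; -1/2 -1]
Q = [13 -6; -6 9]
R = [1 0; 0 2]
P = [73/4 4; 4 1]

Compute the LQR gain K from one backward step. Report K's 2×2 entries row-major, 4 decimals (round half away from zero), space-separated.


BᵀP = [-38.5000 -8.5000; -13.1250 -3.0000]
S = R + BᵀPB = [1 0; 0 2] + [81.2500 27.7500; 27.7500 9.5625] = [82.2500 27.7500; 27.7500 11.5625]
BᵀPA = [94.0000 -102.5000; 32.2500 -35.2500]
K = S⁻¹·BᵀPA = [1.0607 -1.1438; 0.2435 -0.3036]
A−BK = [0.2432 -0.4393; -1.2261 2.1245]
AᵀP(A−BK) = [1.4410 -1.6945; -1.6945 2.0617]
P' = Q + AᵀP(A−BK) = [14.4410 -7.6945; -7.6945 11.0617]
tr(P') = 25.5026

1.0607 -1.1438 0.2435 -0.3036


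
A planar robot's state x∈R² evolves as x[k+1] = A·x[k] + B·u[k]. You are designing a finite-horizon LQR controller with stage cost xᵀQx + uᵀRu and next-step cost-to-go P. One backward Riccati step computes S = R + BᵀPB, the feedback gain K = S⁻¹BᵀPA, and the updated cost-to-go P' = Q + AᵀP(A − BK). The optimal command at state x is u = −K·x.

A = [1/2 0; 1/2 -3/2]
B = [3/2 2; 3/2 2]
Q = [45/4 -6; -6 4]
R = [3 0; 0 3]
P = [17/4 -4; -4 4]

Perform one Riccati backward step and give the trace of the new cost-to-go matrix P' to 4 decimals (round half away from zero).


24.2911

BᵀP = [0.3750 0.0000; 0.5000 0.0000]
S = R + BᵀPB = [3 0; 0 3] + [0.5625 0.7500; 0.7500 1.0000] = [3.5625 0.7500; 0.7500 4.0000]
BᵀPA = [0.1875 0.0000; 0.2500 0.0000]
K = S⁻¹·BᵀPA = [0.0411 0.0000; 0.0548 0.0000]
A−BK = [0.3288 0.0000; 0.3288 -1.5000]
AᵀP(A−BK) = [0.0411 0.0000; 0.0000 9.0000]
P' = Q + AᵀP(A−BK) = [11.2911 -6.0000; -6.0000 13.0000]
tr(P') = 24.2911


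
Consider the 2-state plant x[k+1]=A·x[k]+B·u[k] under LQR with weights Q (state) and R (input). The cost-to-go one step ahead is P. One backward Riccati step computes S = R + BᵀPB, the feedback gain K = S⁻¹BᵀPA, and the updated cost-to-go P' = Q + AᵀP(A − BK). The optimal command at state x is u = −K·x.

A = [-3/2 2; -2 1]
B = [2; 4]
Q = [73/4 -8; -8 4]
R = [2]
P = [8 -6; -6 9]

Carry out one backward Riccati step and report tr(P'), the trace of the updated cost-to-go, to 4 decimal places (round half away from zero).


40.6646

BᵀP = [-8.0000 24.0000]
S = R + BᵀPB = [2] + [80.0000] = [82.0000]
BᵀPA = [-36.0000 8.0000]
K = S⁻¹·BᵀPA = [-0.4390 0.0976]
A−BK = [-0.6220 1.8049; -0.2439 0.6098]
AᵀP(A−BK) = [2.1951 -5.4878; -5.4878 16.2195]
P' = Q + AᵀP(A−BK) = [20.4451 -13.4878; -13.4878 20.2195]
tr(P') = 40.6646


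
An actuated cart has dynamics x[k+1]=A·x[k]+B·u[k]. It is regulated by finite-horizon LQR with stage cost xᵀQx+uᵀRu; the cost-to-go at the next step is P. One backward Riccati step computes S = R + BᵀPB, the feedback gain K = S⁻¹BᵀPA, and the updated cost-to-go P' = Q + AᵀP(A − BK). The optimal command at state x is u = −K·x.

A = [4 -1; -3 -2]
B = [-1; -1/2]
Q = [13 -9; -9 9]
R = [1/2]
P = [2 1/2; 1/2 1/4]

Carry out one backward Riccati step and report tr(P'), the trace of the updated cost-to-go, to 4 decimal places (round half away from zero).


28.6735

BᵀP = [-2.2500 -0.6250]
S = R + BᵀPB = [1/2] + [2.5625] = [3.0625]
BᵀPA = [-7.1250 3.5000]
K = S⁻¹·BᵀPA = [-2.3265 1.1429]
A−BK = [1.6735 0.1429; -4.1633 -1.4286]
AᵀP(A−BK) = [5.6735 -0.8571; -0.8571 1.0000]
P' = Q + AᵀP(A−BK) = [18.6735 -9.8571; -9.8571 10.0000]
tr(P') = 28.6735


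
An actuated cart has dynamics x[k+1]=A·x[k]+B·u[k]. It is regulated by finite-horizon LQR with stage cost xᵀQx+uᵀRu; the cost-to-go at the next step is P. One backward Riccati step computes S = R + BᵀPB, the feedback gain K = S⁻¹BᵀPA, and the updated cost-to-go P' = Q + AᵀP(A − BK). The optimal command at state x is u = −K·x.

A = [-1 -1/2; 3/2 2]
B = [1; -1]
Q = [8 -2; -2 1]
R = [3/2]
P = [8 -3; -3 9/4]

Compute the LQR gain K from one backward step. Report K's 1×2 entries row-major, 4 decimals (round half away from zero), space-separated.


BᵀP = [11.0000 -5.2500]
S = R + BᵀPB = [3/2] + [16.2500] = [17.7500]
BᵀPA = [-18.8750 -16.0000]
K = S⁻¹·BᵀPA = [-1.0634 -0.9014]
A−BK = [0.0634 0.4014; 0.4366 1.0986]
AᵀP(A−BK) = [1.9912 1.9859; 1.9859 2.5775]
P' = Q + AᵀP(A−BK) = [9.9912 -0.0141; -0.0141 3.5775]
tr(P') = 13.5687

-1.0634 -0.9014


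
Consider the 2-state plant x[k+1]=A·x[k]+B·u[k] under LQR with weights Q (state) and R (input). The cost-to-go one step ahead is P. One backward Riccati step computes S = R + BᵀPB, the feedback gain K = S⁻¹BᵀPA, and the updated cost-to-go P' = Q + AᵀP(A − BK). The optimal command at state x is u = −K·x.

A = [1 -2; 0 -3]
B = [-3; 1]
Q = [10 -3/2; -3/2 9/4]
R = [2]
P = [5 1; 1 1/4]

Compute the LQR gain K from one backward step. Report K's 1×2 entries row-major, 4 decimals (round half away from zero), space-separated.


-0.3394 0.8788

BᵀP = [-14.0000 -2.7500]
S = R + BᵀPB = [2] + [39.2500] = [41.2500]
BᵀPA = [-14.0000 36.2500]
K = S⁻¹·BᵀPA = [-0.3394 0.8788]
A−BK = [-0.0182 0.6364; 0.3394 -3.8788]
AᵀP(A−BK) = [0.2485 -0.6970; -0.6970 2.3939]
P' = Q + AᵀP(A−BK) = [10.2485 -2.1970; -2.1970 4.6439]
tr(P') = 14.8924


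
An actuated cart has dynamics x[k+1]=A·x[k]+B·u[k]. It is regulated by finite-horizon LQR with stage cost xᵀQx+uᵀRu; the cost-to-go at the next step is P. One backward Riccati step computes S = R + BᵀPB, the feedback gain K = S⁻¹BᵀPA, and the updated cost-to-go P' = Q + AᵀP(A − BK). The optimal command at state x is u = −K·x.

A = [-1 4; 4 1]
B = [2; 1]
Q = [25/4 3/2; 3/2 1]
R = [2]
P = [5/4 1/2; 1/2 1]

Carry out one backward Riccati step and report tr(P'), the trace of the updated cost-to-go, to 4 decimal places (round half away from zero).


BᵀP = [3.0000 2.0000]
S = R + BᵀPB = [2] + [8.0000] = [10.0000]
BᵀPA = [5.0000 14.0000]
K = S⁻¹·BᵀPA = [0.5000 1.4000]
A−BK = [-2.0000 1.2000; 3.5000 -0.4000]
AᵀP(A−BK) = [10.7500 -0.5000; -0.5000 5.4000]
P' = Q + AᵀP(A−BK) = [17.0000 1.0000; 1.0000 6.4000]
tr(P') = 23.4000

23.4000


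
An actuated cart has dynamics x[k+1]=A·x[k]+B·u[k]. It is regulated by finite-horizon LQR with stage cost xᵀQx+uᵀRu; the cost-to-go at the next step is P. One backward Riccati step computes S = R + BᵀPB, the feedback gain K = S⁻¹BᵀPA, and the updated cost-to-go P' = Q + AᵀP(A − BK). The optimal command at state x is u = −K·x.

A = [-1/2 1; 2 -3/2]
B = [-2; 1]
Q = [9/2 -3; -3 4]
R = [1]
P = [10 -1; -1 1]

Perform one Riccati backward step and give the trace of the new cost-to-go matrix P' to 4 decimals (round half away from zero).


12.1957

BᵀP = [-21.0000 3.0000]
S = R + BᵀPB = [1] + [45.0000] = [46.0000]
BᵀPA = [16.5000 -25.5000]
K = S⁻¹·BᵀPA = [0.3587 -0.5543]
A−BK = [0.2174 -0.1087; 1.6413 -0.9457]
AᵀP(A−BK) = [2.5815 -1.6033; -1.6033 1.1141]
P' = Q + AᵀP(A−BK) = [7.0815 -4.6033; -4.6033 5.1141]
tr(P') = 12.1957


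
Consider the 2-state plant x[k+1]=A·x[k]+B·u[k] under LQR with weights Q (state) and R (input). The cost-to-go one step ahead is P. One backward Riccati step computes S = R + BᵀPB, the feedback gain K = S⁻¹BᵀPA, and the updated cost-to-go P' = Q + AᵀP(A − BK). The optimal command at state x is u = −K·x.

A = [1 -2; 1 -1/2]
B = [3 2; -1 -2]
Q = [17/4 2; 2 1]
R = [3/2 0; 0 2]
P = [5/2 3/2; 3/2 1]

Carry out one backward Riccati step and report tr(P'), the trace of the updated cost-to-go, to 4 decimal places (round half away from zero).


BᵀP = [6.0000 3.5000; 2.0000 1.0000]
S = R + BᵀPB = [3/2 0; 0 2] + [14.5000 5.0000; 5.0000 2.0000] = [16.0000 5.0000; 5.0000 4.0000]
BᵀPA = [9.5000 -13.7500; 3.0000 -4.5000]
K = S⁻¹·BᵀPA = [0.5897 -0.8333; 0.0128 -0.0833]
A−BK = [-0.7949 0.6667; 1.6154 -1.5000]
AᵀP(A−BK) = [0.8590 -1.0833; -1.0833 1.4167]
P' = Q + AᵀP(A−BK) = [5.1090 0.9167; 0.9167 2.4167]
tr(P') = 7.5256

7.5256


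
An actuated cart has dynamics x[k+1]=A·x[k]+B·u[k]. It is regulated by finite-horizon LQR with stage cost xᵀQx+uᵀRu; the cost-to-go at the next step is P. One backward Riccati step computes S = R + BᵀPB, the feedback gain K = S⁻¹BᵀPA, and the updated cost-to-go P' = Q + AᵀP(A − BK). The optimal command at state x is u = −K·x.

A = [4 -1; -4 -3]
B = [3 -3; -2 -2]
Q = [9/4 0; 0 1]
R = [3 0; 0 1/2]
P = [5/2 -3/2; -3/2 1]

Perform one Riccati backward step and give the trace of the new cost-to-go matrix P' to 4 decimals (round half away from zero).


9.2749

BᵀP = [10.5000 -6.5000; -4.5000 2.5000]
S = R + BᵀPB = [3 0; 0 1/2] + [44.5000 -18.5000; -18.5000 8.5000] = [47.5000 -18.5000; -18.5000 9.0000]
BᵀPA = [68.0000 9.0000; -28.0000 -3.0000]
K = S⁻¹·BᵀPA = [1.1026 0.2991; -0.8446 0.2815]
A−BK = [-1.8416 -1.0528; -3.4839 -1.8387]
AᵀP(A−BK) = [5.3724 1.5425; 1.5425 0.6525]
P' = Q + AᵀP(A−BK) = [7.6224 1.5425; 1.5425 1.6525]
tr(P') = 9.2749


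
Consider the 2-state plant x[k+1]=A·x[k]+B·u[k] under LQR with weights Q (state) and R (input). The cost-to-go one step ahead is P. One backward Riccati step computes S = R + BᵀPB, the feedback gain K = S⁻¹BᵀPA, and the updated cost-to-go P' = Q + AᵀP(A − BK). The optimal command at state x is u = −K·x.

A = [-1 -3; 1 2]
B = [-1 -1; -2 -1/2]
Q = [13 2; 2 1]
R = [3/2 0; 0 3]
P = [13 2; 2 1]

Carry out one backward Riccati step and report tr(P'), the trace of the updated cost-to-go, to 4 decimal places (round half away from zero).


35.5963

BᵀP = [-17.0000 -4.0000; -14.0000 -2.5000]
S = R + BᵀPB = [3/2 0; 0 3] + [25.0000 19.0000; 19.0000 15.2500] = [26.5000 19.0000; 19.0000 18.2500]
BᵀPA = [13.0000 43.0000; 11.5000 37.0000]
K = S⁻¹·BᵀPA = [0.1529 0.6667; 0.4709 1.3333]
A−BK = [-0.3761 -1.0000; 1.5413 4.0000]
AᵀP(A−BK) = [2.5963 7.0000; 7.0000 19.0000]
P' = Q + AᵀP(A−BK) = [15.5963 9.0000; 9.0000 20.0000]
tr(P') = 35.5963


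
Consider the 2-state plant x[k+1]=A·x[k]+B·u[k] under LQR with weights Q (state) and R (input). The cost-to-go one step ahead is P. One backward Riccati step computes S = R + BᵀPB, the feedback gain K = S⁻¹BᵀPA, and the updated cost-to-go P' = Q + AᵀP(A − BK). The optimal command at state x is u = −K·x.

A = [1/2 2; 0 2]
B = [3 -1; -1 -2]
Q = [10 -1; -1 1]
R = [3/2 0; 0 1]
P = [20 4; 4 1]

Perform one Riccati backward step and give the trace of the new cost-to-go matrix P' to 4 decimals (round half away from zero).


12.1303

BᵀP = [56.0000 11.0000; -28.0000 -6.0000]
S = R + BᵀPB = [3/2 0; 0 1] + [157.0000 -78.0000; -78.0000 40.0000] = [158.5000 -78.0000; -78.0000 41.0000]
BᵀPA = [28.0000 134.0000; -14.0000 -68.0000]
K = S⁻¹·BᵀPA = [0.1351 0.4584; -0.0844 -0.7865]
A−BK = [0.0103 -0.1616; -0.0338 0.8854]
AᵀP(A−BK) = [0.0350 0.1544; 0.1544 1.0953]
P' = Q + AᵀP(A−BK) = [10.0350 -0.8456; -0.8456 2.0953]
tr(P') = 12.1303


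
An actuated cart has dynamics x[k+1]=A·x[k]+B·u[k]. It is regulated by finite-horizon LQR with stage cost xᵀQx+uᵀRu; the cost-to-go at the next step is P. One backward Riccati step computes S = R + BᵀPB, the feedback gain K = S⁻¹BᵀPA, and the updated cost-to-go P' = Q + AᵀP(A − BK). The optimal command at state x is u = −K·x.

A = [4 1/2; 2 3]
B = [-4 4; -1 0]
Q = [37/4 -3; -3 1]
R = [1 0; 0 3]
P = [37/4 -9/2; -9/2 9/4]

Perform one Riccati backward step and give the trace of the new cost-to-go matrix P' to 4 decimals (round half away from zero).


11.5416

BᵀP = [-32.5000 15.7500; 37.0000 -18.0000]
S = R + BᵀPB = [1 0; 0 3] + [114.2500 -130.0000; -130.0000 148.0000] = [115.2500 -130.0000; -130.0000 151.0000]
BᵀPA = [-98.5000 31.0000; 112.0000 -35.5000]
K = S⁻¹·BᵀPA = [-0.6236 0.1313; 0.2049 -0.1221]
A−BK = [0.6862 1.5134; 1.3764 3.1313]
AᵀP(A−BK) = [0.6325 0.1037; 0.1037 0.6591]
P' = Q + AᵀP(A−BK) = [9.8825 -2.8963; -2.8963 1.6591]
tr(P') = 11.5416


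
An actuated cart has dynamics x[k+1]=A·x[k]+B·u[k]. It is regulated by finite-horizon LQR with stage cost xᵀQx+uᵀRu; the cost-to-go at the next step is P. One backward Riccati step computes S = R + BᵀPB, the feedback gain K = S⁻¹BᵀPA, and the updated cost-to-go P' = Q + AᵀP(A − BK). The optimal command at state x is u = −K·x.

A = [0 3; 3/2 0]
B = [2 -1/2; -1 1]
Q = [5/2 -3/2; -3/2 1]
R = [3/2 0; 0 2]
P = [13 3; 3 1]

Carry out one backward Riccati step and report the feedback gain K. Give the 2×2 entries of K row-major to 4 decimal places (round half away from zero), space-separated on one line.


0.2034 1.6271 0.1760 0.0235

BᵀP = [23.0000 5.0000; -3.5000 -0.5000]
S = R + BᵀPB = [3/2 0; 0 2] + [41.0000 -6.5000; -6.5000 1.2500] = [42.5000 -6.5000; -6.5000 3.2500]
BᵀPA = [7.5000 69.0000; -0.7500 -10.5000]
K = S⁻¹·BᵀPA = [0.2034 1.6271; 0.1760 0.0235]
A−BK = [-0.3188 -0.2425; 1.5274 1.6037]
AᵀP(A−BK) = [0.8566 1.3142; 1.3142 4.9752]
P' = Q + AᵀP(A−BK) = [3.3566 -0.1858; -0.1858 5.9752]
tr(P') = 9.3318


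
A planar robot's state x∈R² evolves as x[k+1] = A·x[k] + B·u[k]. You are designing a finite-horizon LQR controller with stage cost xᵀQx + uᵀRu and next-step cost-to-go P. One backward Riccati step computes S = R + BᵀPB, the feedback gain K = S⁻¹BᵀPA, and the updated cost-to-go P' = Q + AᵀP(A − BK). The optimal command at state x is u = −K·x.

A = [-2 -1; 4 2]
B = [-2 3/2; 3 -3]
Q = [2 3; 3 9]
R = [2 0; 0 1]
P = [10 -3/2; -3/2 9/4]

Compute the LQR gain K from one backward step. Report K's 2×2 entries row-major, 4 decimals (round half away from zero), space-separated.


0.3693 0.1846 -0.8843 -0.4422

BᵀP = [-24.5000 9.7500; 19.5000 -9.0000]
S = R + BᵀPB = [2 0; 0 1] + [78.2500 -66.0000; -66.0000 56.2500] = [80.2500 -66.0000; -66.0000 57.2500]
BᵀPA = [88.0000 44.0000; -75.0000 -37.5000]
K = S⁻¹·BᵀPA = [0.3693 0.1846; -0.8843 -0.4422]
A−BK = [0.0650 0.0325; 0.2392 0.1196]
AᵀP(A−BK) = [1.1791 0.5896; 0.5896 0.2948]
P' = Q + AᵀP(A−BK) = [3.1791 3.5896; 3.5896 9.2948]
tr(P') = 12.4739


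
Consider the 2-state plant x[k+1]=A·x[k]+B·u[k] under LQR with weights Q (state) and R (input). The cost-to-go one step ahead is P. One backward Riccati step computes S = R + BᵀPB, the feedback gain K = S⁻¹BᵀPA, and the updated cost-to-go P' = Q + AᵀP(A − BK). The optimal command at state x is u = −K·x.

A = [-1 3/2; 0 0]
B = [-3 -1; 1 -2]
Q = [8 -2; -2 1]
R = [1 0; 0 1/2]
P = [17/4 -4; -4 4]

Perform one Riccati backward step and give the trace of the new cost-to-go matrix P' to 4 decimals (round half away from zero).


BᵀP = [-16.7500 16.0000; 3.7500 -4.0000]
S = R + BᵀPB = [1 0; 0 1/2] + [66.2500 -15.2500; -15.2500 4.2500] = [67.2500 -15.2500; -15.2500 4.7500]
BᵀPA = [16.7500 -25.1250; -3.7500 5.6250]
K = S⁻¹·BᵀPA = [0.2576 -0.3863; 0.0374 -0.0561]
A−BK = [-0.1899 0.2849; -0.1827 0.2741]
AᵀP(A−BK) = [0.0763 -0.1144; -0.1144 0.1716]
P' = Q + AᵀP(A−BK) = [8.0763 -2.1144; -2.1144 1.1716]
tr(P') = 9.2478

9.2478


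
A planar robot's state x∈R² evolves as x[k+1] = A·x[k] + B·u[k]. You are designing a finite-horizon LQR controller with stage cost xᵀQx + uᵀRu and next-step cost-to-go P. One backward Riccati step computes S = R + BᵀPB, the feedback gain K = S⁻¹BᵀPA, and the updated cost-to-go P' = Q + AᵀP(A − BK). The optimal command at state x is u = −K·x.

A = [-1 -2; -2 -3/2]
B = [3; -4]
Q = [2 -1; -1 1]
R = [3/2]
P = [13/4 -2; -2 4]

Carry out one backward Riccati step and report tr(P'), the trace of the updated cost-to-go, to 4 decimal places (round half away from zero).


BᵀP = [17.7500 -22.0000]
S = R + BᵀPB = [3/2] + [141.2500] = [142.7500]
BᵀPA = [26.2500 -2.5000]
K = S⁻¹·BᵀPA = [0.1839 -0.0175]
A−BK = [-1.5517 -1.9475; -1.2644 -1.5701]
AᵀP(A−BK) = [6.4229 7.9597; 7.9597 9.9562]
P' = Q + AᵀP(A−BK) = [8.4229 6.9597; 6.9597 10.9562]
tr(P') = 19.3792

19.3792


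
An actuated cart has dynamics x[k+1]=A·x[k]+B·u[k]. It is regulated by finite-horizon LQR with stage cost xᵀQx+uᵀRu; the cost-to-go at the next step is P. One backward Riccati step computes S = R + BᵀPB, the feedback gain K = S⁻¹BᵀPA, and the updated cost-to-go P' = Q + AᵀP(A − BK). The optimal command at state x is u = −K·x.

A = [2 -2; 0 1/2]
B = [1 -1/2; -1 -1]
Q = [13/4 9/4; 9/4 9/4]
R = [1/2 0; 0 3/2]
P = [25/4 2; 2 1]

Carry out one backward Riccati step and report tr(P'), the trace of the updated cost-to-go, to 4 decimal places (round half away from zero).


10.5873

BᵀP = [4.2500 1.0000; -5.1250 -2.0000]
S = R + BᵀPB = [1/2 0; 0 3/2] + [3.2500 -3.1250; -3.1250 4.5625] = [3.7500 -3.1250; -3.1250 6.0625]
BᵀPA = [8.5000 -8.0000; -10.2500 9.2500]
K = S⁻¹·BᵀPA = [1.5036 -1.5108; -0.9157 0.7470]
A−BK = [0.0386 -0.1157; 0.5880 -0.2639]
AᵀP(A−BK) = [2.8337 -2.5012; -2.5012 2.2536]
P' = Q + AᵀP(A−BK) = [6.0837 -0.2512; -0.2512 4.5036]
tr(P') = 10.5873


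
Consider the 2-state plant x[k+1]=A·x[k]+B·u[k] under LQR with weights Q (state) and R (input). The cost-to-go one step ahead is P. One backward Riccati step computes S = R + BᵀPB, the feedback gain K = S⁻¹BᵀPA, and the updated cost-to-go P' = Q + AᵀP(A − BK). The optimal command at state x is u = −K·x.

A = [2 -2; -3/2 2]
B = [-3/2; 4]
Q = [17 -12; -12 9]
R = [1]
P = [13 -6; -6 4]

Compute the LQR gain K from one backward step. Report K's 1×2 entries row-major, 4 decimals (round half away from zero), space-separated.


-0.7489 0.8241

BᵀP = [-43.5000 25.0000]
S = R + BᵀPB = [1] + [165.2500] = [166.2500]
BᵀPA = [-124.5000 137.0000]
K = S⁻¹·BᵀPA = [-0.7489 0.8241]
A−BK = [0.8767 -0.7639; 1.4955 -1.2962]
AᵀP(A−BK) = [3.7654 -3.4045; -3.4045 3.1038]
P' = Q + AᵀP(A−BK) = [20.7654 -15.4045; -15.4045 12.1038]
tr(P') = 32.8692


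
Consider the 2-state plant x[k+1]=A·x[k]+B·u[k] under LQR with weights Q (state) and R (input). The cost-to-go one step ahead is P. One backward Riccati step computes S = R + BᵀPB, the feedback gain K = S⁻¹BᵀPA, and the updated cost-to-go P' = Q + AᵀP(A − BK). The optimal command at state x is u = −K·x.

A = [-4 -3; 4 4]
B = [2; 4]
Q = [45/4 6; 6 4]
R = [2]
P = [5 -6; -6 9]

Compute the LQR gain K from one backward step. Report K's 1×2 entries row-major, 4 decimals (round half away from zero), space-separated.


BᵀP = [-14.0000 24.0000]
S = R + BᵀPB = [2] + [68.0000] = [70.0000]
BᵀPA = [152.0000 138.0000]
K = S⁻¹·BᵀPA = [2.1714 1.9714]
A−BK = [-8.3429 -6.9429; -4.6857 -3.8857]
AᵀP(A−BK) = [85.9429 72.3429; 72.3429 60.9429]
P' = Q + AᵀP(A−BK) = [97.1929 78.3429; 78.3429 64.9429]
tr(P') = 162.1357

2.1714 1.9714


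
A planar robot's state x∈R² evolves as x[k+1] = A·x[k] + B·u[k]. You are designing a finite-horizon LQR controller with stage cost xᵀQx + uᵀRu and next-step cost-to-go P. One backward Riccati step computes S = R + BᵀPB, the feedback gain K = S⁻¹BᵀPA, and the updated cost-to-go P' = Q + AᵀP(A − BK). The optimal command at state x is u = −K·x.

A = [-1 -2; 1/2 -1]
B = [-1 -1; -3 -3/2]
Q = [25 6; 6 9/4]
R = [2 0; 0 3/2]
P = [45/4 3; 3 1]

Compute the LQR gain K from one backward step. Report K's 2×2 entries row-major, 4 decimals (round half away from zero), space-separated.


0.1732 0.5705 0.3514 0.8048

BᵀP = [-20.2500 -6.0000; -15.7500 -4.5000]
S = R + BᵀPB = [2 0; 0 3/2] + [38.2500 29.2500; 29.2500 22.5000] = [40.2500 29.2500; 29.2500 24.0000]
BᵀPA = [17.2500 46.5000; 13.5000 36.0000]
K = S⁻¹·BᵀPA = [0.1732 0.5705; 0.3514 0.8048]
A−BK = [-0.4754 -0.6248; 1.5467 1.9185]
AᵀP(A−BK) = [0.7683 1.2954; 1.2954 2.5025]
P' = Q + AᵀP(A−BK) = [25.7683 7.2954; 7.2954 4.7525]
tr(P') = 30.5208


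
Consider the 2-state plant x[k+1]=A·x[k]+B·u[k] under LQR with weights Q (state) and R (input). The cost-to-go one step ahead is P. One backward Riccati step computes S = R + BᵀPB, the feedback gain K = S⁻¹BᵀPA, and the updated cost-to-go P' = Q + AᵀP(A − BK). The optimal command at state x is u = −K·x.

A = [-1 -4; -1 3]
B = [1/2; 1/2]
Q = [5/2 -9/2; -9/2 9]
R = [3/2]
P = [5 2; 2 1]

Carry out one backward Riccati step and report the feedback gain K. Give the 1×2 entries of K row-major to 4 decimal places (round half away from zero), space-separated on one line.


-1.2500 -2.3750

BᵀP = [3.5000 1.5000]
S = R + BᵀPB = [3/2] + [2.5000] = [4.0000]
BᵀPA = [-5.0000 -9.5000]
K = S⁻¹·BᵀPA = [-1.2500 -2.3750]
A−BK = [-0.3750 -2.8125; -0.3750 4.1875]
AᵀP(A−BK) = [3.7500 7.1250; 7.1250 18.4375]
P' = Q + AᵀP(A−BK) = [6.2500 2.6250; 2.6250 27.4375]
tr(P') = 33.6875


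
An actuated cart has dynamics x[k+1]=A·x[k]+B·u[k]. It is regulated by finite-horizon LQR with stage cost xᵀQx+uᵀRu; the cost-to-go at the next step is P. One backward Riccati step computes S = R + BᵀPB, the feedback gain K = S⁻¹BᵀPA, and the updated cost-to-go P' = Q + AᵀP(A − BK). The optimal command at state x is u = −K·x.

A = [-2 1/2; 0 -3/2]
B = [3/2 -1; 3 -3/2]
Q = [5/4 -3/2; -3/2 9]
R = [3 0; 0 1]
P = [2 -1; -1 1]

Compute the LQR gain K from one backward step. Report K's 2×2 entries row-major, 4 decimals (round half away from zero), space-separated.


0.1905 -0.3333 0.6349 -0.1111

BᵀP = [0.0000 1.5000; -0.5000 -0.5000]
S = R + BᵀPB = [3 0; 0 1] + [4.5000 -2.2500; -2.2500 1.2500] = [7.5000 -2.2500; -2.2500 2.2500]
BᵀPA = [0.0000 -2.2500; 1.0000 0.5000]
K = S⁻¹·BᵀPA = [0.1905 -0.3333; 0.6349 -0.1111]
A−BK = [-1.6508 0.8889; 0.3810 -0.6667]
AᵀP(A−BK) = [7.3651 -4.8889; -4.8889 3.5556]
P' = Q + AᵀP(A−BK) = [8.6151 -6.3889; -6.3889 12.5556]
tr(P') = 21.1706


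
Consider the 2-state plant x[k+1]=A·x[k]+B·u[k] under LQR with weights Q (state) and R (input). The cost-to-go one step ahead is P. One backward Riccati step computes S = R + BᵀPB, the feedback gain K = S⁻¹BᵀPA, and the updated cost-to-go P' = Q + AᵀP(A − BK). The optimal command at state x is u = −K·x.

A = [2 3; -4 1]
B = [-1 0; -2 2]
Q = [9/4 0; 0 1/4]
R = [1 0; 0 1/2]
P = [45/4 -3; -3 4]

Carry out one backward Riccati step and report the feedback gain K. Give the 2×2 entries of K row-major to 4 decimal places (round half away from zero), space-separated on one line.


-1.6848 -2.6312 -3.6877 -2.2007

BᵀP = [-5.2500 -5.0000; -6.0000 8.0000]
S = R + BᵀPB = [1 0; 0 1/2] + [15.2500 -10.0000; -10.0000 16.0000] = [16.2500 -10.0000; -10.0000 16.5000]
BᵀPA = [9.5000 -20.7500; -44.0000 -10.0000]
K = S⁻¹·BᵀPA = [-1.6848 -2.6312; -3.6877 -2.2007]
A−BK = [0.3152 0.3688; 0.0059 0.1390]
AᵀP(A−BK) = [10.7450 9.6639; 9.6639 10.6446]
P' = Q + AᵀP(A−BK) = [12.9950 9.6639; 9.6639 10.8946]
tr(P') = 23.8896


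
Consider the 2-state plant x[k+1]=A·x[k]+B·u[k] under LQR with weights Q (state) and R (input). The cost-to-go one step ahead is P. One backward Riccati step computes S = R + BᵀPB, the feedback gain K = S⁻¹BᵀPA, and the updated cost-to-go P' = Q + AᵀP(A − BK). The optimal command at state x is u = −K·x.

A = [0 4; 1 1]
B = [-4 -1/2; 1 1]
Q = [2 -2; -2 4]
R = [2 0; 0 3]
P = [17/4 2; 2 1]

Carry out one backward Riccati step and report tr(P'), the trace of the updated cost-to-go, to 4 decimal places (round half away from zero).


9.4857

BᵀP = [-15.0000 -7.0000; -0.1250 0.0000]
S = R + BᵀPB = [2 0; 0 3] + [53.0000 0.5000; 0.5000 0.0625] = [55.0000 0.5000; 0.5000 3.0625]
BᵀPA = [-7.0000 -67.0000; 0.0000 -0.5000]
K = S⁻¹·BᵀPA = [-0.1275 -1.2185; 0.0208 0.0357]
A−BK = [-0.4994 -0.8562; 1.1067 2.1828]
AᵀP(A−BK) = [0.1078 0.4705; 0.4705 3.3779]
P' = Q + AᵀP(A−BK) = [2.1078 -1.5295; -1.5295 7.3779]
tr(P') = 9.4857


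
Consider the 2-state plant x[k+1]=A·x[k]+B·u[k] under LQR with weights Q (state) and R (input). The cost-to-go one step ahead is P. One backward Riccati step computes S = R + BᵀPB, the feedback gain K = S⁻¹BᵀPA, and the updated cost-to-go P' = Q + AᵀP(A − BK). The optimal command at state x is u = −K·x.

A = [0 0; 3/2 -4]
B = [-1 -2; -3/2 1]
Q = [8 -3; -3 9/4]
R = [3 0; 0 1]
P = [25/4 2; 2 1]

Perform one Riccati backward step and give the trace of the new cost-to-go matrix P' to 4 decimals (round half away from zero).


BᵀP = [-9.2500 -3.5000; -10.5000 -3.0000]
S = R + BᵀPB = [3 0; 0 1] + [14.5000 15.0000; 15.0000 18.0000] = [17.5000 15.0000; 15.0000 19.0000]
BᵀPA = [-5.2500 14.0000; -4.5000 12.0000]
K = S⁻¹·BᵀPA = [-0.3000 0.8000; 0.0000 0.0000]
A−BK = [-0.3000 0.8000; 1.0500 -2.8000]
AᵀP(A−BK) = [0.6750 -1.8000; -1.8000 4.8000]
P' = Q + AᵀP(A−BK) = [8.6750 -4.8000; -4.8000 7.0500]
tr(P') = 15.7250

15.7250
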